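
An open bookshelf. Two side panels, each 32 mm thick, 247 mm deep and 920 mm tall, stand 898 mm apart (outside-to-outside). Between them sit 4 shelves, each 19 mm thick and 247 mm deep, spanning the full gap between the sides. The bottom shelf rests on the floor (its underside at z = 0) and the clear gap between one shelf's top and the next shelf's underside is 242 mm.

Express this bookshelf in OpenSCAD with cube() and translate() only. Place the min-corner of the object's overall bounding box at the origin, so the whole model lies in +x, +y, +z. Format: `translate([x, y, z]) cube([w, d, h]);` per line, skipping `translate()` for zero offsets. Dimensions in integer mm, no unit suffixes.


cube([32, 247, 920]);
translate([866, 0, 0]) cube([32, 247, 920]);
translate([32, 0, 0]) cube([834, 247, 19]);
translate([32, 0, 261]) cube([834, 247, 19]);
translate([32, 0, 522]) cube([834, 247, 19]);
translate([32, 0, 783]) cube([834, 247, 19]);


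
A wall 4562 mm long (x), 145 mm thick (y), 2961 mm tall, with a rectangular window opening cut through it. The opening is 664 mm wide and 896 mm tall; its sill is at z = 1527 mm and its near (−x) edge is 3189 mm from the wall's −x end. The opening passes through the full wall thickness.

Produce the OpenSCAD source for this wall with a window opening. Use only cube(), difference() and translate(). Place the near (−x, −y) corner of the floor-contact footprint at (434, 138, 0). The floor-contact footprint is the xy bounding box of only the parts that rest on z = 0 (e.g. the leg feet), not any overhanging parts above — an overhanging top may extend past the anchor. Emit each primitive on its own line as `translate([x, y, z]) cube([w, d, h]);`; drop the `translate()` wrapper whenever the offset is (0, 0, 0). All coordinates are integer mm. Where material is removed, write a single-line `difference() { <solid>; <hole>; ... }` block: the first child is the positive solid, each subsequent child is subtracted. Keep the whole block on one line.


difference() { translate([434, 138, 0]) cube([4562, 145, 2961]); translate([3623, 138, 1527]) cube([664, 145, 896]); }


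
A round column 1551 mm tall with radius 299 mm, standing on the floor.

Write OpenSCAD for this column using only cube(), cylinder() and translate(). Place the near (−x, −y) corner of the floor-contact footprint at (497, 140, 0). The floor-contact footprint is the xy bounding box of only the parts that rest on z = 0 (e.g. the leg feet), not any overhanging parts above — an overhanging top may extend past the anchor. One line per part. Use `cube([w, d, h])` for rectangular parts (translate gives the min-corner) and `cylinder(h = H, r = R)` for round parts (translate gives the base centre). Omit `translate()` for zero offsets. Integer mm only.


translate([796, 439, 0]) cylinder(h = 1551, r = 299);


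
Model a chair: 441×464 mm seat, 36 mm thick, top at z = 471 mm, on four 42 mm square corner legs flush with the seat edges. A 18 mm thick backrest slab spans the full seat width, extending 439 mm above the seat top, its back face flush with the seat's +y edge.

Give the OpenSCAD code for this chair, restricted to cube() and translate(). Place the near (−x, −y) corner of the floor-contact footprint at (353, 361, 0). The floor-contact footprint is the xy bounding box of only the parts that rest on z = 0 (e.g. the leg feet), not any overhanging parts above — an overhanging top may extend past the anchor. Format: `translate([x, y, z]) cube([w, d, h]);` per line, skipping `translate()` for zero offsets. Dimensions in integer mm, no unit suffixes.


translate([353, 361, 435]) cube([441, 464, 36]);
translate([353, 361, 0]) cube([42, 42, 435]);
translate([752, 361, 0]) cube([42, 42, 435]);
translate([353, 783, 0]) cube([42, 42, 435]);
translate([752, 783, 0]) cube([42, 42, 435]);
translate([353, 807, 471]) cube([441, 18, 439]);


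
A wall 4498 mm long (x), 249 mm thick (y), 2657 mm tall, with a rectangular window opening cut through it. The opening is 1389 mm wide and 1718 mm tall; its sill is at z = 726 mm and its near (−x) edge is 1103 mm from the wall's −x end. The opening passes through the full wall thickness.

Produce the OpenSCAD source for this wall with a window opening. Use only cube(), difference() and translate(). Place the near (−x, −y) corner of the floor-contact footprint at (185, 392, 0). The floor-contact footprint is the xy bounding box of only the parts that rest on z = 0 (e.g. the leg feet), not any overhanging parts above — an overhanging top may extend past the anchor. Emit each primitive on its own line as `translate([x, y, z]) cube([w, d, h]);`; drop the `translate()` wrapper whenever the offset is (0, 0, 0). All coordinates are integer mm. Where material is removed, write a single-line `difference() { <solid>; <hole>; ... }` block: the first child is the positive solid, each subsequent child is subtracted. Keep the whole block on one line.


difference() { translate([185, 392, 0]) cube([4498, 249, 2657]); translate([1288, 392, 726]) cube([1389, 249, 1718]); }


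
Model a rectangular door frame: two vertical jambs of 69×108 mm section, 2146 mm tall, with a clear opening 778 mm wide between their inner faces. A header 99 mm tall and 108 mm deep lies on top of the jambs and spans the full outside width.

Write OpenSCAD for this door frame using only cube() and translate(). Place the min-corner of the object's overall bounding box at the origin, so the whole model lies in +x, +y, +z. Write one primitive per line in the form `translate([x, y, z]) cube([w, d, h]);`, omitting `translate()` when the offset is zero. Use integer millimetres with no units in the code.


cube([69, 108, 2146]);
translate([847, 0, 0]) cube([69, 108, 2146]);
translate([0, 0, 2146]) cube([916, 108, 99]);


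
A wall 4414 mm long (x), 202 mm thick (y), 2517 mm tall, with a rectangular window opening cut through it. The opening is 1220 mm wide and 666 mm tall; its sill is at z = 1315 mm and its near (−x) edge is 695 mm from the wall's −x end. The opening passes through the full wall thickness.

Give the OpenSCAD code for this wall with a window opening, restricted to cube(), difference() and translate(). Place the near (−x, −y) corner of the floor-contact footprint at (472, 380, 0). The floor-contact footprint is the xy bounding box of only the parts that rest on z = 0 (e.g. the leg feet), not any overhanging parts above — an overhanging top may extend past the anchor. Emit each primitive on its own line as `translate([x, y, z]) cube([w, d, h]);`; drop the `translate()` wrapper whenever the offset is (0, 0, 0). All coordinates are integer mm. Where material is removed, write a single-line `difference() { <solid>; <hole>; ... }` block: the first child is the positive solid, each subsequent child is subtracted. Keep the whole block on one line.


difference() { translate([472, 380, 0]) cube([4414, 202, 2517]); translate([1167, 380, 1315]) cube([1220, 202, 666]); }


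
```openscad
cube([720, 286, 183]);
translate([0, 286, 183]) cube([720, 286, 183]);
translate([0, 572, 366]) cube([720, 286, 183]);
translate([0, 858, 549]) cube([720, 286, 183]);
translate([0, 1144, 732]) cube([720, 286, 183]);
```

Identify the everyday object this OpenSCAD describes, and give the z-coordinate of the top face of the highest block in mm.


A staircase. The total rise is 915 mm.

5 identical blocks, each offset up and back from the previous — a staircase. Each step is 183 mm tall and there are 5 of them, so the total rise is 5 × 183 = 915 mm.


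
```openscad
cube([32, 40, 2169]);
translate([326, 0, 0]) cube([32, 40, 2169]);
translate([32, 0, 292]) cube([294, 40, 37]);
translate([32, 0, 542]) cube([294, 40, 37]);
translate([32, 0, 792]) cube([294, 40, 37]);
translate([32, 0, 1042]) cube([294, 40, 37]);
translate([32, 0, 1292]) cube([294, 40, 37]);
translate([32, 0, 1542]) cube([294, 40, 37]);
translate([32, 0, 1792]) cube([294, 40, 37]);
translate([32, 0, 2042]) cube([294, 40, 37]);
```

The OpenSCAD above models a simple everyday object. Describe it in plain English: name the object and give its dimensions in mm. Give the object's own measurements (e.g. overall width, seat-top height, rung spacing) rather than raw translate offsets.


A straight ladder. Two 32×40 mm vertical rails, 2169 mm tall, stand 358 mm apart (outside-to-outside) with their front faces coplanar on the −y side. 8 rungs, each 40 mm deep and 37 mm tall, span between the inner faces of the rails, front faces flush with the rails. The lowest rung's underside is at z = 292 mm and rungs are spaced 250 mm apart (underside to underside).


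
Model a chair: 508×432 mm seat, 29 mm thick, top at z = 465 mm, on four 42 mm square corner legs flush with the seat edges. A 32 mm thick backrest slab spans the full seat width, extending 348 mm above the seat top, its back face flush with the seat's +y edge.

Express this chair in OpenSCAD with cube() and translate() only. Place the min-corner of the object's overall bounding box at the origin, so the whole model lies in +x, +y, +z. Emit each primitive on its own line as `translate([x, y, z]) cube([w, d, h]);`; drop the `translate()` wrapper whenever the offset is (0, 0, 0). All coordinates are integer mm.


translate([0, 0, 436]) cube([508, 432, 29]);
cube([42, 42, 436]);
translate([466, 0, 0]) cube([42, 42, 436]);
translate([0, 390, 0]) cube([42, 42, 436]);
translate([466, 390, 0]) cube([42, 42, 436]);
translate([0, 400, 465]) cube([508, 32, 348]);


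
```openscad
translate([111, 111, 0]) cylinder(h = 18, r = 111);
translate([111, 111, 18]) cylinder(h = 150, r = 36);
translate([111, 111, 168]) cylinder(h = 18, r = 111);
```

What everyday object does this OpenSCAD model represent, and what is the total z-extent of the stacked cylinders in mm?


A spool. The overall height is 186 mm.

Three coaxial cylinders, large–small–large — a spool. Two 18 mm flanges and a 150 mm core give 18 + 150 + 18 = 186 mm.


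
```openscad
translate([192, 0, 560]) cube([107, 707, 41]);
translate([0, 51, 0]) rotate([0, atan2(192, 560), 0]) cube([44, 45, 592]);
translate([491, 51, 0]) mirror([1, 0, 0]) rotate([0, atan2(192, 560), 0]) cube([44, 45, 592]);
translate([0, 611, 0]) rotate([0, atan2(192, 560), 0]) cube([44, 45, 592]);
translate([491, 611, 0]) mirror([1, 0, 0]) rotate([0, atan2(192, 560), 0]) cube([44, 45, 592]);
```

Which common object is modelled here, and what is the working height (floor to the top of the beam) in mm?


A sawhorse. The overall height is 601 mm.

A beam across two mirrored pairs of raked legs — a sawhorse. The beam's underside is at z = 560 (matching the legs' vertical rise in atan2(192, 560)) and the beam is 41 mm tall, so its top is at 560 + 41 = 601 mm. The raked legs top out at the beam's underside, so that is the highest point.


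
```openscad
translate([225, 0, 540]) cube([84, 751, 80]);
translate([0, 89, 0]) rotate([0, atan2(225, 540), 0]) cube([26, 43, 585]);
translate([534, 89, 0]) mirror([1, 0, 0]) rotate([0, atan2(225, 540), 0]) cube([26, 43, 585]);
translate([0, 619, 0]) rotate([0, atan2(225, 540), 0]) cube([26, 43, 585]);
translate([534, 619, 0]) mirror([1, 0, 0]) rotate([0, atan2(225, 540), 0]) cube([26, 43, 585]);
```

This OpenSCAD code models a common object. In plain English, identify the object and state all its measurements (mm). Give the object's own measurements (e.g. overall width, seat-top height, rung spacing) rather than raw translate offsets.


A sawhorse. A 84×751×80 mm beam (x, y, z) sits on two A-frame leg pairs. Each pair is two raked legs of 26×43 mm section (43 mm along y) splaying symmetrically in x. Each leg rises 540 mm vertically over 225 mm of horizontal reach and is 585 mm long along its own axis. Every leg's outer bottom edge rests on the floor and its outer top edge meets a bottom edge of the beam — the left legs (tilting toward +x) meet the beam's −x bottom edge, the right legs (their mirror images, tilting toward −x) meet its +x bottom edge — so the leg tops tuck under the beam, the beam's underside is 540 mm above the floor, and the feet are 534 mm apart outside-to-outside with the beam centred between them. The two leg pairs are set in 89 mm from either end of the beam.


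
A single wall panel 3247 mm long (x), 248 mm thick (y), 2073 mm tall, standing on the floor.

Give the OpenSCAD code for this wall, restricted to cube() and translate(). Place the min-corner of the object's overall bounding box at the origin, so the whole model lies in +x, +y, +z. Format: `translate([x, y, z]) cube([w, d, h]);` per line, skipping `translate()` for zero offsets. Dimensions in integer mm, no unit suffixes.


cube([3247, 248, 2073]);


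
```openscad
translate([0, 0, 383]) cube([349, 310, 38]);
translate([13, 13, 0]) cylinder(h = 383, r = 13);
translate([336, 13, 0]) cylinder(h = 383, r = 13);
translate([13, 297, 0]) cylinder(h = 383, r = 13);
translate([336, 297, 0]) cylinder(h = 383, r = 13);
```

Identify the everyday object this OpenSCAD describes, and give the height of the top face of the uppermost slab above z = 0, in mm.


A stool. The seat height is 421 mm.

A 349×310×38 slab at z = 383 on four corner cylinders — a stool. The seat top is 383 + 38 = 421 mm.


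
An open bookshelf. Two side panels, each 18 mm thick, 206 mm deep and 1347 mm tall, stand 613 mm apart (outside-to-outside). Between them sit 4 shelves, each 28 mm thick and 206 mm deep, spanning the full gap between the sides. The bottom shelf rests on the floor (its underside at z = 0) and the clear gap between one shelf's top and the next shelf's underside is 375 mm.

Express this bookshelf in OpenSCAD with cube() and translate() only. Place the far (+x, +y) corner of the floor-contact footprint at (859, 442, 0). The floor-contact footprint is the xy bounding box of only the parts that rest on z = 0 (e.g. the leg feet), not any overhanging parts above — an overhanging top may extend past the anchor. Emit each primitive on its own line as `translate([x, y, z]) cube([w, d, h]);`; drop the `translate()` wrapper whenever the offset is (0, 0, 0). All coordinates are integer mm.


translate([246, 236, 0]) cube([18, 206, 1347]);
translate([841, 236, 0]) cube([18, 206, 1347]);
translate([264, 236, 0]) cube([577, 206, 28]);
translate([264, 236, 403]) cube([577, 206, 28]);
translate([264, 236, 806]) cube([577, 206, 28]);
translate([264, 236, 1209]) cube([577, 206, 28]);


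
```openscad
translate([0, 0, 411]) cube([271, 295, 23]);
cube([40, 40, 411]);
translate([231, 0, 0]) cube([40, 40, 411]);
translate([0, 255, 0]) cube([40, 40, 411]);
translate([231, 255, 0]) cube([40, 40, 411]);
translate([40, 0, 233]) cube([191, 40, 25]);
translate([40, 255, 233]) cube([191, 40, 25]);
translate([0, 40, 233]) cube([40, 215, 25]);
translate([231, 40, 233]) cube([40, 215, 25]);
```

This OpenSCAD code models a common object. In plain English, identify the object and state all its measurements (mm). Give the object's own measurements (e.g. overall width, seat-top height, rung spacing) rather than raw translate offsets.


A simple wooden stool: a rectangular seat 271 mm (x) by 295 mm (y), 23 mm thick, top face at z = 434 mm, on four square legs, each 40×40 mm in cross-section. The legs rest on z = 0, each flush with a corner of the seat. Four stretchers, 40 mm wide and 25 mm tall, connect adjacent legs with their undersides at z = 233 mm, each running between the inner faces of the legs it joins and aligned with the legs' outer faces on the other axis.


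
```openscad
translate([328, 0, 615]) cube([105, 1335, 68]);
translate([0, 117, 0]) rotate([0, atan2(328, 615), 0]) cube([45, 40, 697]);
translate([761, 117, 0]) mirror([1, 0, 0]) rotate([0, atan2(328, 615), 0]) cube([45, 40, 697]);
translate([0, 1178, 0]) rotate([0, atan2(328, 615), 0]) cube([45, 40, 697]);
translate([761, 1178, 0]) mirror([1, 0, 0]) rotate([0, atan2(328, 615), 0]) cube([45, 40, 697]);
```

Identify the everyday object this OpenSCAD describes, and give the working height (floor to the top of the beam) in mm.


A sawhorse. The overall height is 683 mm.

A beam across two mirrored pairs of raked legs — a sawhorse. The beam's underside is at z = 615 (matching the legs' vertical rise in atan2(328, 615)) and the beam is 68 mm tall, so its top is at 615 + 68 = 683 mm. The raked legs top out at the beam's underside, so that is the highest point.


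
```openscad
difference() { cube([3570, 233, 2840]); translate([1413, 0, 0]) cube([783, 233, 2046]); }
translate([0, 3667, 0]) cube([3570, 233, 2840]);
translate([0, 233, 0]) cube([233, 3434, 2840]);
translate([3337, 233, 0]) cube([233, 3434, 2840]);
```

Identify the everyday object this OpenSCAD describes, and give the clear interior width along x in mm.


A single room. The interior width is 3104 mm.

Four walls enclosing a rectangle with a door in the front wall — a room. Outside width 3570 minus two 233 mm walls gives 3104 mm.


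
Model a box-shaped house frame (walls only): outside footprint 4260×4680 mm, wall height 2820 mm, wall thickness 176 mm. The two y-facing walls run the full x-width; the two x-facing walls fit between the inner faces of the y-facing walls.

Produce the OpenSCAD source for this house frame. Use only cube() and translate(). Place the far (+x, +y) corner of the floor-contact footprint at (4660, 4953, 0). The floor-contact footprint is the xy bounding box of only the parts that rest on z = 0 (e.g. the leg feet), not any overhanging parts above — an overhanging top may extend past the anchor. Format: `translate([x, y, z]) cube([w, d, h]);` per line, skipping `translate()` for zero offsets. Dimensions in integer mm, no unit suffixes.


translate([400, 273, 0]) cube([4260, 176, 2820]);
translate([400, 4777, 0]) cube([4260, 176, 2820]);
translate([400, 449, 0]) cube([176, 4328, 2820]);
translate([4484, 449, 0]) cube([176, 4328, 2820]);


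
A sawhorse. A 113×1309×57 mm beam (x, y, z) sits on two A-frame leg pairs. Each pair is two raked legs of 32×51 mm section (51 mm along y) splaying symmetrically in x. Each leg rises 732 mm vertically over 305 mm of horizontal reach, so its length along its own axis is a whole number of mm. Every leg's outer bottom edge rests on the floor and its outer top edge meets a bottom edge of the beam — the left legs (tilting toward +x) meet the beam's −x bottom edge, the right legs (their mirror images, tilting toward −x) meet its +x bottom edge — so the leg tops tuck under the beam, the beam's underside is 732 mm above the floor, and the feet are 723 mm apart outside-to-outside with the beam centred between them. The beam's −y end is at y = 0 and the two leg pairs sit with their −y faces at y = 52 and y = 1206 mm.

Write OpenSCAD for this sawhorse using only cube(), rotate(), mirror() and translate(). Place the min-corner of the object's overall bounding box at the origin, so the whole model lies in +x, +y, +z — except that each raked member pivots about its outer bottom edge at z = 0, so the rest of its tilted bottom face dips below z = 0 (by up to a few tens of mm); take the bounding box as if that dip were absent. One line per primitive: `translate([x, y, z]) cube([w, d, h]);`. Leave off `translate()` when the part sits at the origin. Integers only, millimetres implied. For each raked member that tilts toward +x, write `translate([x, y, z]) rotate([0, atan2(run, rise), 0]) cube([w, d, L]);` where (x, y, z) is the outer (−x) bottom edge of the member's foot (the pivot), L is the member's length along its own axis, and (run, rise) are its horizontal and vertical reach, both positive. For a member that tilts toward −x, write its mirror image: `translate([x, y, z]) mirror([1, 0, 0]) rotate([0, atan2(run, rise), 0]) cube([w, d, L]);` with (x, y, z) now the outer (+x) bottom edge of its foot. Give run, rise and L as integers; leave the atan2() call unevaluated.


// leg length = √(305² + 732²) = 793
// right-leg outer foot x = 2·305 + 113 = 723
// beam min-corner = (305, 0, 732)
translate([305, 0, 732]) cube([113, 1309, 57]);
translate([0, 52, 0]) rotate([0, atan2(305, 732), 0]) cube([32, 51, 793]);
translate([723, 52, 0]) mirror([1, 0, 0]) rotate([0, atan2(305, 732), 0]) cube([32, 51, 793]);
translate([0, 1206, 0]) rotate([0, atan2(305, 732), 0]) cube([32, 51, 793]);
translate([723, 1206, 0]) mirror([1, 0, 0]) rotate([0, atan2(305, 732), 0]) cube([32, 51, 793]);


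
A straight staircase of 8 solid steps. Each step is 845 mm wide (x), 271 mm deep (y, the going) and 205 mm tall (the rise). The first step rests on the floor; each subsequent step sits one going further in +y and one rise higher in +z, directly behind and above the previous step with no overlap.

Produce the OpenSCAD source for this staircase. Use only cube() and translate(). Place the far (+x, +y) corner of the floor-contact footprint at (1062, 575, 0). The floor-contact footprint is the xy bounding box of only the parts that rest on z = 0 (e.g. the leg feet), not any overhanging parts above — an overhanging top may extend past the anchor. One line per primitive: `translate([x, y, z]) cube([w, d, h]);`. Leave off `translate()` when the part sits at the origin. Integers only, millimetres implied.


translate([217, 304, 0]) cube([845, 271, 205]);
translate([217, 575, 205]) cube([845, 271, 205]);
translate([217, 846, 410]) cube([845, 271, 205]);
translate([217, 1117, 615]) cube([845, 271, 205]);
translate([217, 1388, 820]) cube([845, 271, 205]);
translate([217, 1659, 1025]) cube([845, 271, 205]);
translate([217, 1930, 1230]) cube([845, 271, 205]);
translate([217, 2201, 1435]) cube([845, 271, 205]);


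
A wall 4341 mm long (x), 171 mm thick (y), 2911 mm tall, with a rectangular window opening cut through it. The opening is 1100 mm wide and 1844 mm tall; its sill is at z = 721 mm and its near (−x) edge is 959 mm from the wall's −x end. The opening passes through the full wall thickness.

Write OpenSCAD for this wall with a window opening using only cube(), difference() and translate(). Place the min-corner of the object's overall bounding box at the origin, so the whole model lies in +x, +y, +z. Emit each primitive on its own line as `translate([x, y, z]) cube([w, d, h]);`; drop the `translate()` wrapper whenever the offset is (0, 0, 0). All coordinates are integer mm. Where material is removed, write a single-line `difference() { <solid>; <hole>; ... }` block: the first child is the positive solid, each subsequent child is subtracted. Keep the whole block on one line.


difference() { cube([4341, 171, 2911]); translate([959, 0, 721]) cube([1100, 171, 1844]); }


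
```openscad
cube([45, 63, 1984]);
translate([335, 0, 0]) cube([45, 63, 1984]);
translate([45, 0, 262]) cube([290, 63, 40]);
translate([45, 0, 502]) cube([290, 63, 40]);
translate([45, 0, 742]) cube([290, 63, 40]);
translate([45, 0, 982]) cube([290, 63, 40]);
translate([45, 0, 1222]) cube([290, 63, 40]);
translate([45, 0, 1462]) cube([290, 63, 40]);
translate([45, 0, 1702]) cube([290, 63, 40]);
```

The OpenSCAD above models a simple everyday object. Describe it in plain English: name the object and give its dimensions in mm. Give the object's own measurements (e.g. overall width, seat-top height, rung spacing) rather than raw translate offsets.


A straight ladder. Two 45×63 mm vertical rails, 1984 mm tall, stand 380 mm apart (outside-to-outside) with their front faces coplanar on the −y side. 7 rungs, each 63 mm deep and 40 mm tall, span between the inner faces of the rails, front faces flush with the rails. The lowest rung's underside is at z = 262 mm and rungs are spaced 240 mm apart (underside to underside).


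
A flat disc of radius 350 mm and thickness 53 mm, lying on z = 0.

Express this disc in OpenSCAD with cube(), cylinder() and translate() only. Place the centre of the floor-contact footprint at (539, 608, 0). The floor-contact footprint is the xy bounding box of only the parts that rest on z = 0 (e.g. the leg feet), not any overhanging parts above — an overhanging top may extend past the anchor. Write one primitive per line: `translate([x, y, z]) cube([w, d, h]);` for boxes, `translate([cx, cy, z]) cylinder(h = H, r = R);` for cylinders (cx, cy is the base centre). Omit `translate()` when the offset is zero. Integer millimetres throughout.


translate([539, 608, 0]) cylinder(h = 53, r = 350);


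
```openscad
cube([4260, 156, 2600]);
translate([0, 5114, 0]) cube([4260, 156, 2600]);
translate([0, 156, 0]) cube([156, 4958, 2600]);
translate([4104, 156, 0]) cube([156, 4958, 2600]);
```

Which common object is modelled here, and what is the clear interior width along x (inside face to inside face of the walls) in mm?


A house (or room) frame. The interior width is 3948 mm.

Four 2600 mm walls enclosing a rectangle with no floor or roof — a room or house frame. Outside width is 4260 mm and wall thickness is 156 mm, so the interior width is 4260 − 2 × 156 = 3948 mm.


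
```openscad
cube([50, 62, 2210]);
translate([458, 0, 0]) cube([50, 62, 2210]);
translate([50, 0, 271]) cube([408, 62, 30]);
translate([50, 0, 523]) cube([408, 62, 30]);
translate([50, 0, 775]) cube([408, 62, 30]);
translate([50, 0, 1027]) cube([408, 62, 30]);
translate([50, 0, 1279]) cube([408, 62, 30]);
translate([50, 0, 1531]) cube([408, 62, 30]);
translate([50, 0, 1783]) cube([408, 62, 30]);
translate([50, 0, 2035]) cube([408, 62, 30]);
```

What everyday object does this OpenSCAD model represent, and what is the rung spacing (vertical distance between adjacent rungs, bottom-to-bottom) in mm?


A ladder. The rung spacing is 252 mm.

Two tall 50×62 posts with 8 short bars between them — a ladder. Adjacent rungs sit at z = 271 and z = 523, so the spacing is 523 − 271 = 252 mm.


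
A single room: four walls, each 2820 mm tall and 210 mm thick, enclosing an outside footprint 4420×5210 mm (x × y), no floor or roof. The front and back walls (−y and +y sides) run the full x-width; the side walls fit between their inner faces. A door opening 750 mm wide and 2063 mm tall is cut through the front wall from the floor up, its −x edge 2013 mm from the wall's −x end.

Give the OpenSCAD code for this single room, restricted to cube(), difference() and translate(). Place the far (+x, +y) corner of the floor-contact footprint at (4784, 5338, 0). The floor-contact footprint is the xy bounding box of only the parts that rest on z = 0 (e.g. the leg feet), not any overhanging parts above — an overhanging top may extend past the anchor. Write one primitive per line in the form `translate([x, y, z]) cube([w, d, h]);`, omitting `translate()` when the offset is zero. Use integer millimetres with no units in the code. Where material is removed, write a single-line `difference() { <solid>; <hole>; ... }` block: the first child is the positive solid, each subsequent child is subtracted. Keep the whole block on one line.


difference() { translate([364, 128, 0]) cube([4420, 210, 2820]); translate([2377, 128, 0]) cube([750, 210, 2063]); }
translate([364, 5128, 0]) cube([4420, 210, 2820]);
translate([364, 338, 0]) cube([210, 4790, 2820]);
translate([4574, 338, 0]) cube([210, 4790, 2820]);


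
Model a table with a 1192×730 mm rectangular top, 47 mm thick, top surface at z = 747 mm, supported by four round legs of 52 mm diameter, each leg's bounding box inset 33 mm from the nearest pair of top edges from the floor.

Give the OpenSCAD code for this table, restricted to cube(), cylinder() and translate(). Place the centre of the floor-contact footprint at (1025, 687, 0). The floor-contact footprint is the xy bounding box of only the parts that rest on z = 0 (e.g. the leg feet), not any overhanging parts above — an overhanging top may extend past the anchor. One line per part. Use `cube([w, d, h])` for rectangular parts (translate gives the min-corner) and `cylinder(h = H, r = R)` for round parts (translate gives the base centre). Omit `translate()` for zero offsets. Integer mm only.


// leg_h = 747 - 47 = 700
translate([429, 322, 700]) cube([1192, 730, 47]);
translate([488, 381, 0]) cylinder(h = 700, r = 26);
translate([1562, 381, 0]) cylinder(h = 700, r = 26);
translate([488, 993, 0]) cylinder(h = 700, r = 26);
translate([1562, 993, 0]) cylinder(h = 700, r = 26);


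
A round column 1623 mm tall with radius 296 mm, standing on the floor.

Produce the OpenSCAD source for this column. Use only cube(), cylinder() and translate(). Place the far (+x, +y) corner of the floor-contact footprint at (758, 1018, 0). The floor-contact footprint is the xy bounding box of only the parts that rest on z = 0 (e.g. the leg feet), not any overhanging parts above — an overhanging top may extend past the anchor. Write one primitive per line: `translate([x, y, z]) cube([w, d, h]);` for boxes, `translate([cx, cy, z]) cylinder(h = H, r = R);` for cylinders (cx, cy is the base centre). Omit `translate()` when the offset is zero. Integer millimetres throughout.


translate([462, 722, 0]) cylinder(h = 1623, r = 296);


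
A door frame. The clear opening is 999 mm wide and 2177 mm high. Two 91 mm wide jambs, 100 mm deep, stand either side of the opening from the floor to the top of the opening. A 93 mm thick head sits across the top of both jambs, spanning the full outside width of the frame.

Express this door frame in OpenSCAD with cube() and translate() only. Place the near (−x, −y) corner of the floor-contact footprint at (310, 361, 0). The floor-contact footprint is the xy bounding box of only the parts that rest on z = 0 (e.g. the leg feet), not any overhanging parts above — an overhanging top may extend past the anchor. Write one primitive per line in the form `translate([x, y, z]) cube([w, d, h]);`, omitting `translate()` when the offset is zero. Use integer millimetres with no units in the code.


translate([310, 361, 0]) cube([91, 100, 2177]);
translate([1400, 361, 0]) cube([91, 100, 2177]);
translate([310, 361, 2177]) cube([1181, 100, 93]);


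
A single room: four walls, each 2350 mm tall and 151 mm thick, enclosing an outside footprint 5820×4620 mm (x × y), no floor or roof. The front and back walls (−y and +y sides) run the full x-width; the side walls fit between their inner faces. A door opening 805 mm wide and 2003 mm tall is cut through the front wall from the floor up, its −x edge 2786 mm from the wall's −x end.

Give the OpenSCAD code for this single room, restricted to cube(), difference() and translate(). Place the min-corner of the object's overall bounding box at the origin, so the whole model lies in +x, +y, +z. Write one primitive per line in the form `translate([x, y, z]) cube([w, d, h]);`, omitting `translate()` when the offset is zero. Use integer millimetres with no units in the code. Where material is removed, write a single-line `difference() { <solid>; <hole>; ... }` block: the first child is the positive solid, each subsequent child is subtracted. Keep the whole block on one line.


difference() { cube([5820, 151, 2350]); translate([2786, 0, 0]) cube([805, 151, 2003]); }
translate([0, 4469, 0]) cube([5820, 151, 2350]);
translate([0, 151, 0]) cube([151, 4318, 2350]);
translate([5669, 151, 0]) cube([151, 4318, 2350]);


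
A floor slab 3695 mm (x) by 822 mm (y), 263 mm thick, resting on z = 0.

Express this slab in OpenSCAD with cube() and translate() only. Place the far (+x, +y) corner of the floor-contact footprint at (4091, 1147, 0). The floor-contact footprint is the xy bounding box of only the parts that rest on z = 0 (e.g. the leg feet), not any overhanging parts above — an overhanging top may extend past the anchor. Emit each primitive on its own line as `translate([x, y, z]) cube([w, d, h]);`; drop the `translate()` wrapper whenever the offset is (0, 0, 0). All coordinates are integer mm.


translate([396, 325, 0]) cube([3695, 822, 263]);


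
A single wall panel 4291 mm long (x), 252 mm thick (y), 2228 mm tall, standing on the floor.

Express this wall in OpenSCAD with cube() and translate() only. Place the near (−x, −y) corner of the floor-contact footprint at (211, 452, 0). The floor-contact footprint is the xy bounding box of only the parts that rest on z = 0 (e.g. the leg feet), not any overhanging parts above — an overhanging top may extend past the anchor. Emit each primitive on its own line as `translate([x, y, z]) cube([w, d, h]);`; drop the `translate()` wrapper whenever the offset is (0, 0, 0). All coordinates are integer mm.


translate([211, 452, 0]) cube([4291, 252, 2228]);


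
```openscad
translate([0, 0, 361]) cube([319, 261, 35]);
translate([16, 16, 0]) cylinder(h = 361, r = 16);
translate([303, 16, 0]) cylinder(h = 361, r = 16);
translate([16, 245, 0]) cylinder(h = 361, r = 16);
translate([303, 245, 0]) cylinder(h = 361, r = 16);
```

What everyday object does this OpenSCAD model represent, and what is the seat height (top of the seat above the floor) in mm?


A stool. The seat height is 396 mm.

A 319×261×35 slab at z = 361 on four corner cylinders — a stool. The seat top is 361 + 35 = 396 mm.


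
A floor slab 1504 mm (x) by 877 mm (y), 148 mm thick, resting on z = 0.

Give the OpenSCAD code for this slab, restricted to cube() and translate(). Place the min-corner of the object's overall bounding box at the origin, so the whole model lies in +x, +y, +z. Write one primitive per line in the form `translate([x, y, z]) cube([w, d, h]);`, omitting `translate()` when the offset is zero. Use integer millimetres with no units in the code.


cube([1504, 877, 148]);


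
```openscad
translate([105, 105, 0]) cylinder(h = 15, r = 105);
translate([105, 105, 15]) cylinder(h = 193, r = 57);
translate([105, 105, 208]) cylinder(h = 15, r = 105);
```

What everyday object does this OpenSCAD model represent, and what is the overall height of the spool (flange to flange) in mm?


A spool. The overall height is 223 mm.

Three coaxial cylinders, large–small–large — a spool. Two 15 mm flanges and a 193 mm core give 15 + 193 + 15 = 223 mm.


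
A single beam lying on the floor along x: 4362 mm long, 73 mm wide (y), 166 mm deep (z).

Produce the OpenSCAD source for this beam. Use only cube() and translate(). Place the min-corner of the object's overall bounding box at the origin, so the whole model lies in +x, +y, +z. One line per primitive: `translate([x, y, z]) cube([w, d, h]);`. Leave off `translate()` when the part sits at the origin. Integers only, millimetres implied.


cube([4362, 73, 166]);


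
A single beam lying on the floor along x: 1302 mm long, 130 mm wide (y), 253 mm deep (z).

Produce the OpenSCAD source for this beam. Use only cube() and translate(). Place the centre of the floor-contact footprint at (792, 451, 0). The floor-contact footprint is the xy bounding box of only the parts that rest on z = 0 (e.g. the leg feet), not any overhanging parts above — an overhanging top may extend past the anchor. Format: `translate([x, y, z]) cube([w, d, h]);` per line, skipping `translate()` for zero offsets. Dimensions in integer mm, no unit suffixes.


translate([141, 386, 0]) cube([1302, 130, 253]);


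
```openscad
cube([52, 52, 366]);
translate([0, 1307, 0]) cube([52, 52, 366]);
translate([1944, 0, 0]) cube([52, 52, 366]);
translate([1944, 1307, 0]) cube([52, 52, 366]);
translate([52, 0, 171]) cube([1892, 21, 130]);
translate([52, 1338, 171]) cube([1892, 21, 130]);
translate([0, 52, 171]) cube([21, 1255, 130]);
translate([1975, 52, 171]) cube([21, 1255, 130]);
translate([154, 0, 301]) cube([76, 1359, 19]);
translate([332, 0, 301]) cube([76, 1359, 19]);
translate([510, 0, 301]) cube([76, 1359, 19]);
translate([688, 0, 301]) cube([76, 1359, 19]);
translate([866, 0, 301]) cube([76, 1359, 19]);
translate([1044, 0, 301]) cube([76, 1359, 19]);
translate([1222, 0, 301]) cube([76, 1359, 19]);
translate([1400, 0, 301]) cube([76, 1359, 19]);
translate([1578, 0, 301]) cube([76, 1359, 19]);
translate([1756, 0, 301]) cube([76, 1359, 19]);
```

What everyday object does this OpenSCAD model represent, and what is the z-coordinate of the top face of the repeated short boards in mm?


A bed frame. The slat-top height is 320 mm.

Four posts, four rails, and a row of slats — a bed frame. Slats sit on the rails at z = 171 + 130 = 301; with slat thickness 19, the top is 320 mm.


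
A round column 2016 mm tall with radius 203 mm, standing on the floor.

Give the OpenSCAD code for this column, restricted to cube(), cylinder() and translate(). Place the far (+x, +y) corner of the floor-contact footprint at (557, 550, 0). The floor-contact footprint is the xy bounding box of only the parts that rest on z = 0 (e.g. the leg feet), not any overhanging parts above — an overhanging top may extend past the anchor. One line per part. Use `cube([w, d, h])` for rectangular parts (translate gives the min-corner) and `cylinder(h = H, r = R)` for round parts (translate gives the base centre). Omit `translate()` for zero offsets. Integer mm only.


translate([354, 347, 0]) cylinder(h = 2016, r = 203);


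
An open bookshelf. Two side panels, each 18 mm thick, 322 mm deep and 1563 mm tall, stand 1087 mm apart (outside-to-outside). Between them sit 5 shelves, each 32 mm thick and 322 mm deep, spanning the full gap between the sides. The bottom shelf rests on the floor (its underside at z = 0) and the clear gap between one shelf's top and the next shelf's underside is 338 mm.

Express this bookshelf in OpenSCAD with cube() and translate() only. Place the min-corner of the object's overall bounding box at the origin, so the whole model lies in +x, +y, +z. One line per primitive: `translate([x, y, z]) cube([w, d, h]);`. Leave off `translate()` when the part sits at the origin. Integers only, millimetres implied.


cube([18, 322, 1563]);
translate([1069, 0, 0]) cube([18, 322, 1563]);
translate([18, 0, 0]) cube([1051, 322, 32]);
translate([18, 0, 370]) cube([1051, 322, 32]);
translate([18, 0, 740]) cube([1051, 322, 32]);
translate([18, 0, 1110]) cube([1051, 322, 32]);
translate([18, 0, 1480]) cube([1051, 322, 32]);


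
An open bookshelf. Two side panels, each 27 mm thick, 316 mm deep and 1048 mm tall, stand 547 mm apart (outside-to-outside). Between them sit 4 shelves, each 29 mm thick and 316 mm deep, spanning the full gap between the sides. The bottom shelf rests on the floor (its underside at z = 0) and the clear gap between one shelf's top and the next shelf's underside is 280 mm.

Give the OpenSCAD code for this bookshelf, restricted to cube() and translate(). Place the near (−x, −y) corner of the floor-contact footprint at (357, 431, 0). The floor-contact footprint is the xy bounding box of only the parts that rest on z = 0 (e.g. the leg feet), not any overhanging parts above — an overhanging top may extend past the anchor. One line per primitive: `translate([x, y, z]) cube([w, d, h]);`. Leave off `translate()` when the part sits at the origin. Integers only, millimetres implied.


translate([357, 431, 0]) cube([27, 316, 1048]);
translate([877, 431, 0]) cube([27, 316, 1048]);
translate([384, 431, 0]) cube([493, 316, 29]);
translate([384, 431, 309]) cube([493, 316, 29]);
translate([384, 431, 618]) cube([493, 316, 29]);
translate([384, 431, 927]) cube([493, 316, 29]);


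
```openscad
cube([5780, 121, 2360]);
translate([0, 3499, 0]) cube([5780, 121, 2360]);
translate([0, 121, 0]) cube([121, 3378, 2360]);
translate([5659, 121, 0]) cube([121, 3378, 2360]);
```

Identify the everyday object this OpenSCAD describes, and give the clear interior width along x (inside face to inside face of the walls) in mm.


A house (or room) frame. The interior width is 5538 mm.

Four 2360 mm walls enclosing a rectangle with no floor or roof — a room or house frame. Outside width is 5780 mm and wall thickness is 121 mm, so the interior width is 5780 − 2 × 121 = 5538 mm.


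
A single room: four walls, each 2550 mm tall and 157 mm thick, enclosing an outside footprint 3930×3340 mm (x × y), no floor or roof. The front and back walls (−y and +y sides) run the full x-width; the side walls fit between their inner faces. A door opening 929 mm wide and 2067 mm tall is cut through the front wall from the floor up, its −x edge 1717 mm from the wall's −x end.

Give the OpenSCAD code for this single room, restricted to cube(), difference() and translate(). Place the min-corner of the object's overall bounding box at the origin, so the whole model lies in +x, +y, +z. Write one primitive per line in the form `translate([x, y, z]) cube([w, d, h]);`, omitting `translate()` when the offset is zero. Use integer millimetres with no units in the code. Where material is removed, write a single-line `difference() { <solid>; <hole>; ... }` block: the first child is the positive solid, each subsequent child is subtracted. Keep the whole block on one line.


difference() { cube([3930, 157, 2550]); translate([1717, 0, 0]) cube([929, 157, 2067]); }
translate([0, 3183, 0]) cube([3930, 157, 2550]);
translate([0, 157, 0]) cube([157, 3026, 2550]);
translate([3773, 157, 0]) cube([157, 3026, 2550]);
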